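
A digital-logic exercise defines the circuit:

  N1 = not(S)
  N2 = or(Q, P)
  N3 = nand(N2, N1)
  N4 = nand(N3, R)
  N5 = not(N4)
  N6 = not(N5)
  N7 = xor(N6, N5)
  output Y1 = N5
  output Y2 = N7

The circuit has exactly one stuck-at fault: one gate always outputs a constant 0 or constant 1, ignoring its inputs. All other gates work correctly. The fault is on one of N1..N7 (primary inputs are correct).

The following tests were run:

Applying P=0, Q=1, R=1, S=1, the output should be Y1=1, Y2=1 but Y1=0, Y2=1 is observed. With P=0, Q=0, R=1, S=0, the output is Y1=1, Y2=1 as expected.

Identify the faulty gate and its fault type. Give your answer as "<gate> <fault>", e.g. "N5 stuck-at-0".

Fault-free values for test 1 (P=0, Q=1, R=1, S=1): N1=0, N2=1, N3=1, N4=0, N5=1, N6=0, N7=1, giving Y1=1, Y2=1. Observed Y1=0, Y2=1.
Test 1: faults giving observed Y1=0, Y2=1 are {N1 stuck-at-1, N3 stuck-at-0, N4 stuck-at-1, N5 stuck-at-0}.
Test 2 (P=0, Q=0, R=1, S=0): fault-free N1=1, N2=0, N3=1, N4=0, N5=1, N6=0, N7=1 → Y1=1, Y2=1; observed Y1=1, Y2=1. Eliminates N3 stuck-at-0, N4 stuck-at-1, N5 stuck-at-0.
Only N1 stuck-at-1 is consistent with every test.

N1 stuck-at-1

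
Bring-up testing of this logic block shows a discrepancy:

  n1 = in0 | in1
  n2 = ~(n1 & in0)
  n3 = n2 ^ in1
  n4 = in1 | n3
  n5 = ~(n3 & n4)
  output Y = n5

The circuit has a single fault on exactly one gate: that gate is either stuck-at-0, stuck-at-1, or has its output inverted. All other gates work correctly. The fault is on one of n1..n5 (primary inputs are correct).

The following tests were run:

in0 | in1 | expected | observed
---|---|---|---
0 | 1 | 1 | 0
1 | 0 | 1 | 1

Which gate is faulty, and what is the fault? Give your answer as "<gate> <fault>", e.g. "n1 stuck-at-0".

Fault-free values for test 1 (in0=0, in1=1): n1=1, n2=1, n3=0, n4=1, n5=1, giving Y=1. Observed 0.
Test 1: faults giving observed 0 are {n2 stuck-at-0, n2 inverted output, n3 stuck-at-1, n3 inverted output, n5 stuck-at-0, n5 inverted output}.
Test 2 (in0=1, in1=0): fault-free n1=1, n2=0, n3=0, n4=0, n5=1 → 1; observed 1. Eliminates n2 inverted output, n3 stuck-at-1, n3 inverted output, n5 stuck-at-0, n5 inverted output.
Only n2 stuck-at-0 is consistent with every test.

n2 stuck-at-0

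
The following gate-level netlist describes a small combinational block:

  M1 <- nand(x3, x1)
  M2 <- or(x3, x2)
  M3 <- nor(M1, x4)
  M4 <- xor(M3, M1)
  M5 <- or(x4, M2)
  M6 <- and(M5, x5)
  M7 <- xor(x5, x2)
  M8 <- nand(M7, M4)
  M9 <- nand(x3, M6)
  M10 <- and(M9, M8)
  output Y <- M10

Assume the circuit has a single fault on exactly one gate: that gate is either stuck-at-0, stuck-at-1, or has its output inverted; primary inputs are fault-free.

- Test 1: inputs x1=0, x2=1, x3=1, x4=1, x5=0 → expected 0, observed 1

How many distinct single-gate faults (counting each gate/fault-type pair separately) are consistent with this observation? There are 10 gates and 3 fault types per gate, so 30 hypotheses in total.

Fault-free: M1=1, M2=1, M3=0, M4=1, M5=1, M6=0, M7=1, M8=0, M9=1, M10=0 → 0. Observed 1.
  M1: stuck-at-0, inverted output ✓; others ✗
  M2: none of the 3 fault types match ✗
  M3: stuck-at-1, inverted output ✓; others ✗
  M4: stuck-at-0, inverted output ✓; others ✗
  M5: none of the 3 fault types match ✗
  M6: none of the 3 fault types match ✗
  M7: stuck-at-0, inverted output ✓; others ✗
  M8: stuck-at-1, inverted output ✓; others ✗
  M9: none of the 3 fault types match ✗
  M10: stuck-at-1, inverted output ✓; others ✗
Consistent faults: {M1 stuck-at-0, M1 inverted output, M3 stuck-at-1, M3 inverted output, M4 stuck-at-0, M4 inverted output, M7 stuck-at-0, M7 inverted output, M8 stuck-at-1, M8 inverted output, M10 stuck-at-1, M10 inverted output} — 12 in all.

12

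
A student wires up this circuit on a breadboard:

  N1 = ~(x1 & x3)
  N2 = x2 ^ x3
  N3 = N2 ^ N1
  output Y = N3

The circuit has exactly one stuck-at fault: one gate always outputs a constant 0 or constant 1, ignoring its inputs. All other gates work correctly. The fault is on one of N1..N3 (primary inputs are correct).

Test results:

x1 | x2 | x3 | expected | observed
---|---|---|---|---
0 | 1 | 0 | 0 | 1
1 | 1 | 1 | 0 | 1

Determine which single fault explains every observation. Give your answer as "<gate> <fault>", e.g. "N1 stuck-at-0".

Fault-free values for test 1 (x1=0, x2=1, x3=0): N1=1, N2=1, N3=0, giving Y=0. Observed 1.
Test 1: faults giving observed 1 are {N1 stuck-at-0, N2 stuck-at-0, N3 stuck-at-1}.
Test 2 (x1=1, x2=1, x3=1): fault-free N1=0, N2=0, N3=0 → 0; observed 1. Eliminates N1 stuck-at-0, N2 stuck-at-0.
Only N3 stuck-at-1 is consistent with every test.

N3 stuck-at-1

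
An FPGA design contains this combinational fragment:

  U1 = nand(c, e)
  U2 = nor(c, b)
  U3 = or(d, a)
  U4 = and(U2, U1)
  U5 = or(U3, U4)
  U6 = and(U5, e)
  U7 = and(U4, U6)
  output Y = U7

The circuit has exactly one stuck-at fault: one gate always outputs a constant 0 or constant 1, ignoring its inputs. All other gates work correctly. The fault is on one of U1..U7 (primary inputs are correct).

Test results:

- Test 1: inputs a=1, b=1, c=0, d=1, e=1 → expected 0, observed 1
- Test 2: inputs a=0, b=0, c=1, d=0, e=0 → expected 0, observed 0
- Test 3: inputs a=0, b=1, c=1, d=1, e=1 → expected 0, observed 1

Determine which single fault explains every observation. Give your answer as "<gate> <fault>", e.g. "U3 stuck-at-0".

U4 stuck-at-1

Fault-free values for test 1 (a=1, b=1, c=0, d=1, e=1): U1=1, U2=0, U3=1, U4=0, U5=1, U6=1, U7=0, giving Y=0. Observed 1.
Test 1: faults giving observed 1 are {U2 stuck-at-1, U4 stuck-at-1, U7 stuck-at-1}.
Test 2 (a=0, b=0, c=1, d=0, e=0): fault-free U1=1, U2=0, U3=0, U4=0, U5=0, U6=0, U7=0 → 0; observed 0. Eliminates U7 stuck-at-1.
Test 3 (a=0, b=1, c=1, d=1, e=1): fault-free U1=0, U2=0, U3=1, U4=0, U5=1, U6=1, U7=0 → 0; observed 1. Eliminates U2 stuck-at-1.
Only U4 stuck-at-1 is consistent with every test.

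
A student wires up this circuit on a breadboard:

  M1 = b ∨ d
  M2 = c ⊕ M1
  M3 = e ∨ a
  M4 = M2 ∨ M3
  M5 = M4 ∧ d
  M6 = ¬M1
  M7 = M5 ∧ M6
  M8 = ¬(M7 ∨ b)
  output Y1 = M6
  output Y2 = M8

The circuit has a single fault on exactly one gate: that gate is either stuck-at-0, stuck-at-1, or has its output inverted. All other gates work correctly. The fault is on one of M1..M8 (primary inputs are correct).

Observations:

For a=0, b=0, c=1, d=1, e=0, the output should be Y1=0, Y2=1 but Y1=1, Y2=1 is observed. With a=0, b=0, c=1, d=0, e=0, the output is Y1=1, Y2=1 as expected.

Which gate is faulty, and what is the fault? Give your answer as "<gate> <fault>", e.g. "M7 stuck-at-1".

Fault-free values for test 1 (a=0, b=0, c=1, d=1, e=0): M1=1, M2=0, M3=0, M4=0, M5=0, M6=0, M7=0, M8=1, giving Y1=0, Y2=1. Observed Y1=1, Y2=1.
Test 1: faults giving observed Y1=1, Y2=1 are {M6 stuck-at-1, M6 inverted output}.
Test 2 (a=0, b=0, c=1, d=0, e=0): fault-free M1=0, M2=1, M3=0, M4=1, M5=0, M6=1, M7=0, M8=1 → Y1=1, Y2=1; observed Y1=1, Y2=1. Eliminates M6 inverted output.
Only M6 stuck-at-1 is consistent with every test.

M6 stuck-at-1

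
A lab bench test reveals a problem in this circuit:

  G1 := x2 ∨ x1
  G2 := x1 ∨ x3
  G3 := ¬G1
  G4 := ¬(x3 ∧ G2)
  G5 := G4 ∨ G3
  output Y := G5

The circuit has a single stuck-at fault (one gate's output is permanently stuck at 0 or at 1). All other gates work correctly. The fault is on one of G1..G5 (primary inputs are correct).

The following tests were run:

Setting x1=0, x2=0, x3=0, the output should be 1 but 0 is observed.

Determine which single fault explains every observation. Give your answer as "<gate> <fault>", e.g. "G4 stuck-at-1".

Fault-free values for test 1 (x1=0, x2=0, x3=0): G1=0, G2=0, G3=1, G4=1, G5=1, giving Y=1. Observed 0.
Test 1: faults giving observed 0 are {G5 stuck-at-0}.
Only G5 stuck-at-0 is consistent with every test.

G5 stuck-at-0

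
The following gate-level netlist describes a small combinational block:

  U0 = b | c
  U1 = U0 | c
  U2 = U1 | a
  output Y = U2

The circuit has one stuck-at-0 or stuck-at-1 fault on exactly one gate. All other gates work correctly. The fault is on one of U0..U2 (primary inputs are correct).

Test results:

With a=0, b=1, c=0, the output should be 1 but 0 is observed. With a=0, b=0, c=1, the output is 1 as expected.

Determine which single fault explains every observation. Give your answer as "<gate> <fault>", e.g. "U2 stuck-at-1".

Fault-free values for test 1 (a=0, b=1, c=0): U0=1, U1=1, U2=1, giving Y=1. Observed 0.
Test 1: faults giving observed 0 are {U0 stuck-at-0, U1 stuck-at-0, U2 stuck-at-0}.
Test 2 (a=0, b=0, c=1): fault-free U0=1, U1=1, U2=1 → 1; observed 1. Eliminates U1 stuck-at-0, U2 stuck-at-0.
Only U0 stuck-at-0 is consistent with every test.

U0 stuck-at-0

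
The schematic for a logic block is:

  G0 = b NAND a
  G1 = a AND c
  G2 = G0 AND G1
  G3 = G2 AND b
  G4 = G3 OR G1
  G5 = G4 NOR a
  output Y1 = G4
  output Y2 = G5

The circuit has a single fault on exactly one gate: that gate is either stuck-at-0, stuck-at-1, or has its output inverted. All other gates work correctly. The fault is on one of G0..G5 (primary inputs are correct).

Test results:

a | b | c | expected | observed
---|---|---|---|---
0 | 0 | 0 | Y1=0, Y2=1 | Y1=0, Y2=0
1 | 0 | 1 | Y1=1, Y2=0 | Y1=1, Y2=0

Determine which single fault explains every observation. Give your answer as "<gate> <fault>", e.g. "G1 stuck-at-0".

Fault-free values for test 1 (a=0, b=0, c=0): G0=1, G1=0, G2=0, G3=0, G4=0, G5=1, giving Y1=0, Y2=1. Observed Y1=0, Y2=0.
Test 1: faults giving observed Y1=0, Y2=0 are {G5 stuck-at-0, G5 inverted output}.
Test 2 (a=1, b=0, c=1): fault-free G0=1, G1=1, G2=1, G3=0, G4=1, G5=0 → Y1=1, Y2=0; observed Y1=1, Y2=0. Eliminates G5 inverted output.
Only G5 stuck-at-0 is consistent with every test.

G5 stuck-at-0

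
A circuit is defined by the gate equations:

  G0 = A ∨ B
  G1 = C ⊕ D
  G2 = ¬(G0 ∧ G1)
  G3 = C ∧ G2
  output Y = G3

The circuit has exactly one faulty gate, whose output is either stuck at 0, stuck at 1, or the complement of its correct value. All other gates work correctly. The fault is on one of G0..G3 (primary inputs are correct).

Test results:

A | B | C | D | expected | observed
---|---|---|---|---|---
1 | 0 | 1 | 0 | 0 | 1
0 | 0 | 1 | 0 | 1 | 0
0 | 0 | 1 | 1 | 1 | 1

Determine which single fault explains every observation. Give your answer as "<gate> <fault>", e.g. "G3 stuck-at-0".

G0 inverted output

Fault-free values for test 1 (A=1, B=0, C=1, D=0): G0=1, G1=1, G2=0, G3=0, giving Y=0. Observed 1.
Test 1: faults giving observed 1 are {G0 stuck-at-0, G0 inverted output, G1 stuck-at-0, G1 inverted output, G2 stuck-at-1, G2 inverted output, G3 stuck-at-1, G3 inverted output}.
Test 2 (A=0, B=0, C=1, D=0): fault-free G0=0, G1=1, G2=1, G3=1 → 1; observed 0. Eliminates G0 stuck-at-0, G1 stuck-at-0, G1 inverted output, G2 stuck-at-1, G3 stuck-at-1.
Test 3 (A=0, B=0, C=1, D=1): fault-free G0=0, G1=0, G2=1, G3=1 → 1; observed 1. Eliminates G2 inverted output, G3 inverted output.
Only G0 inverted output is consistent with every test.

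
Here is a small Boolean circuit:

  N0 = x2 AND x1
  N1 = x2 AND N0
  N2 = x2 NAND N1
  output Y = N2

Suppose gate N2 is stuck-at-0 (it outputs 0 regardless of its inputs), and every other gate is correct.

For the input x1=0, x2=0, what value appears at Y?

0

Propagate with N2 forced: N0=0, N1=0, N2=0 [stuck-at-0].
So Y = 0. (Without the fault it would be 1.)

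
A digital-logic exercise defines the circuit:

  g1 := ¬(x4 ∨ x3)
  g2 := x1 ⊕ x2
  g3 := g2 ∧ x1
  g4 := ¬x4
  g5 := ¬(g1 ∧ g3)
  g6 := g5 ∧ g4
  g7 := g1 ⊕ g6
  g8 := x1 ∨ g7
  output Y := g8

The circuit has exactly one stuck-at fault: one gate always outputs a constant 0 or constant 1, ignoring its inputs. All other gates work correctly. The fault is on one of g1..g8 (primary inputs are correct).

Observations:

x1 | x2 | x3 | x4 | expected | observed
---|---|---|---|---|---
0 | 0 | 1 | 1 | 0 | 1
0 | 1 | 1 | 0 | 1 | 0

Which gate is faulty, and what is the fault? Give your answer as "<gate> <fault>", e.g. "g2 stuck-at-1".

g1 stuck-at-1

Fault-free values for test 1 (x1=0, x2=0, x3=1, x4=1): g1=0, g2=0, g3=0, g4=0, g5=1, g6=0, g7=0, g8=0, giving Y=0. Observed 1.
Test 1: faults giving observed 1 are {g1 stuck-at-1, g4 stuck-at-1, g6 stuck-at-1, g7 stuck-at-1, g8 stuck-at-1}.
Test 2 (x1=0, x2=1, x3=1, x4=0): fault-free g1=0, g2=1, g3=0, g4=1, g5=1, g6=1, g7=1, g8=1 → 1; observed 0. Eliminates g4 stuck-at-1, g6 stuck-at-1, g7 stuck-at-1, g8 stuck-at-1.
Only g1 stuck-at-1 is consistent with every test.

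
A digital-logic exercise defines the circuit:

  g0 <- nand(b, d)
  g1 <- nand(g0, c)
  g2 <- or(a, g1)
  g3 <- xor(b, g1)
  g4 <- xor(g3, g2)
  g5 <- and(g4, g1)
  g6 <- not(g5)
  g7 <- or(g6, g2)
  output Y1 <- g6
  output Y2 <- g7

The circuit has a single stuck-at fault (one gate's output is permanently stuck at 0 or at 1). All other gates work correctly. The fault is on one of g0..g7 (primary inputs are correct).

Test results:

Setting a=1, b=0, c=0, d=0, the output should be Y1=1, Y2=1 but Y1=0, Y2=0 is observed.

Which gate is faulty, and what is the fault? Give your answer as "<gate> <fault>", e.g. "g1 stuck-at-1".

Fault-free values for test 1 (a=1, b=0, c=0, d=0): g0=1, g1=1, g2=1, g3=1, g4=0, g5=0, g6=1, g7=1, giving Y1=1, Y2=1. Observed Y1=0, Y2=0.
Test 1: faults giving observed Y1=0, Y2=0 are {g2 stuck-at-0}.
Only g2 stuck-at-0 is consistent with every test.

g2 stuck-at-0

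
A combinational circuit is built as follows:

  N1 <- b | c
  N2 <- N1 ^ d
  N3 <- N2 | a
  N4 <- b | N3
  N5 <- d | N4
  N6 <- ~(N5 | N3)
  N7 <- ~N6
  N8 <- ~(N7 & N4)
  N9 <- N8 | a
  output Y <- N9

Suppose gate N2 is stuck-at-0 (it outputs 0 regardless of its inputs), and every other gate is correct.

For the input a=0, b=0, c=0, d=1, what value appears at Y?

Propagate with N2 forced: N1=0, N2=0 [stuck-at-0], N3=0, N4=0, N5=1, N6=0, N7=1, N8=1, N9=1.
So Y = 1. (Without the fault it would be 0.)

1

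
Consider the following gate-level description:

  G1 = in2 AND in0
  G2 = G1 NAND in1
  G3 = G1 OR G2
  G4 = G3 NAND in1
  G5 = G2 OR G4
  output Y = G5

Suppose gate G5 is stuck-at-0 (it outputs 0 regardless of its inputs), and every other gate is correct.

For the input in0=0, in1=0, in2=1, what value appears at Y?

Propagate with G5 forced: G1=0, G2=1, G3=1, G4=1, G5=0 [stuck-at-0].
So Y = 0. (Without the fault it would be 1.)

0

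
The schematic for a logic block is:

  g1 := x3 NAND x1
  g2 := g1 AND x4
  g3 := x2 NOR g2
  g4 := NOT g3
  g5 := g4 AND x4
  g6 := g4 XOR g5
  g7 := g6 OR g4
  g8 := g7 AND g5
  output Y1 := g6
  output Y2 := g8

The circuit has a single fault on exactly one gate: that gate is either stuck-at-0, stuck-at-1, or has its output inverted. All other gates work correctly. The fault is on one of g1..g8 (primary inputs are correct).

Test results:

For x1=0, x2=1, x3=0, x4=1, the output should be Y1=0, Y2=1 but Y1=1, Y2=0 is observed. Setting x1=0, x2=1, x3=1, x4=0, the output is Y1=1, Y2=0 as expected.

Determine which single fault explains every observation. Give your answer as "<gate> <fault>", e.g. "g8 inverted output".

Fault-free values for test 1 (x1=0, x2=1, x3=0, x4=1): g1=1, g2=1, g3=0, g4=1, g5=1, g6=0, g7=1, g8=1, giving Y1=0, Y2=1. Observed Y1=1, Y2=0.
Test 1: faults giving observed Y1=1, Y2=0 are {g5 stuck-at-0, g5 inverted output}.
Test 2 (x1=0, x2=1, x3=1, x4=0): fault-free g1=1, g2=0, g3=0, g4=1, g5=0, g6=1, g7=1, g8=0 → Y1=1, Y2=0; observed Y1=1, Y2=0. Eliminates g5 inverted output.
Only g5 stuck-at-0 is consistent with every test.

g5 stuck-at-0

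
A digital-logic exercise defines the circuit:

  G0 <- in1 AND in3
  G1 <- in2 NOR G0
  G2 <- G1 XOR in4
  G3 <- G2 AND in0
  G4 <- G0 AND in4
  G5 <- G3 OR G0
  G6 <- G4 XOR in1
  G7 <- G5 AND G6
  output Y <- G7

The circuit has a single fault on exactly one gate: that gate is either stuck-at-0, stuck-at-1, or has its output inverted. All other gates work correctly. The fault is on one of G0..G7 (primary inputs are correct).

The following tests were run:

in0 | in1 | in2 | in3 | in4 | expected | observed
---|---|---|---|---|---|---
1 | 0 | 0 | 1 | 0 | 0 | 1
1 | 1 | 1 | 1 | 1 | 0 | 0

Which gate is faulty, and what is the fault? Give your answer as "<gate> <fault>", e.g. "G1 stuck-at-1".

G4 stuck-at-1

Fault-free values for test 1 (in0=1, in1=0, in2=0, in3=1, in4=0): G0=0, G1=1, G2=1, G3=1, G4=0, G5=1, G6=0, G7=0, giving Y=0. Observed 1.
Test 1: faults giving observed 1 are {G4 stuck-at-1, G4 inverted output, G6 stuck-at-1, G6 inverted output, G7 stuck-at-1, G7 inverted output}.
Test 2 (in0=1, in1=1, in2=1, in3=1, in4=1): fault-free G0=1, G1=0, G2=1, G3=1, G4=1, G5=1, G6=0, G7=0 → 0; observed 0. Eliminates G4 inverted output, G6 stuck-at-1, G6 inverted output, G7 stuck-at-1, G7 inverted output.
Only G4 stuck-at-1 is consistent with every test.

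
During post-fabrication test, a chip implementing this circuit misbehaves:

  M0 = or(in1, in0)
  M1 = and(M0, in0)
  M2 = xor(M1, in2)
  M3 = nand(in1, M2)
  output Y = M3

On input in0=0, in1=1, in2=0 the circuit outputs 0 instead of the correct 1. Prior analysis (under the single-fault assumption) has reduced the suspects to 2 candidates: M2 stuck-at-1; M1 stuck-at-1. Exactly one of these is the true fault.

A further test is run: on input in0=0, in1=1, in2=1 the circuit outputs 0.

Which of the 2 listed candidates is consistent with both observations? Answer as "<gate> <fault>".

M2 stuck-at-1

Evaluate each candidate on input in0=0, in1=1, in2=1:
  M2 stuck-at-1: M0=1, M1=0, M2=1 [stuck-at-1], M3=0 → 0 — matches
  M1 stuck-at-1: M0=1, M1=1 [stuck-at-1], M2=0, M3=1 → 1 — eliminated
Only M2 stuck-at-1 reproduces the observed 0.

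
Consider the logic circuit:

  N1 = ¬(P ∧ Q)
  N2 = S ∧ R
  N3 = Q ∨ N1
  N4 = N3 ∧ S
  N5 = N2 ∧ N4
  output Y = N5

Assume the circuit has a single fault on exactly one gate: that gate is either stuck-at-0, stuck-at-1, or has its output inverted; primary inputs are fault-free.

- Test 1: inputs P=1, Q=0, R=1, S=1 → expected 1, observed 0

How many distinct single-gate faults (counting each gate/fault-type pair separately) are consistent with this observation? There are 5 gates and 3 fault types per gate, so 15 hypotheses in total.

10

Fault-free: N1=1, N2=1, N3=1, N4=1, N5=1 → 1. Observed 0.
  N1: stuck-at-0, inverted output ✓; others ✗
  N2: stuck-at-0, inverted output ✓; others ✗
  N3: stuck-at-0, inverted output ✓; others ✗
  N4: stuck-at-0, inverted output ✓; others ✗
  N5: stuck-at-0, inverted output ✓; others ✗
Consistent faults: {N1 stuck-at-0, N1 inverted output, N2 stuck-at-0, N2 inverted output, N3 stuck-at-0, N3 inverted output, N4 stuck-at-0, N4 inverted output, N5 stuck-at-0, N5 inverted output} — 10 in all.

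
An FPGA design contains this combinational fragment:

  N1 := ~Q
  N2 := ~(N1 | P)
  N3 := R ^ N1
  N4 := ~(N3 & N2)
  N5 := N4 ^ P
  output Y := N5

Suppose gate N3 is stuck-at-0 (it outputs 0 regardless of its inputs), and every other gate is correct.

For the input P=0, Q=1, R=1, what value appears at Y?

Propagate with N3 forced: N1=0, N2=1, N3=0 [stuck-at-0], N4=1, N5=1.
So Y = 1. (Without the fault it would be 0.)

1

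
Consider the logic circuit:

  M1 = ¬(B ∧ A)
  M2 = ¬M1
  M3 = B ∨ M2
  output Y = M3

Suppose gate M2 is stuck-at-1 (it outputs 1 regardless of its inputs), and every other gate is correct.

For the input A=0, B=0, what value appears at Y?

Propagate with M2 forced: M1=1, M2=1 [stuck-at-1], M3=1.
So Y = 1. (Without the fault it would be 0.)

1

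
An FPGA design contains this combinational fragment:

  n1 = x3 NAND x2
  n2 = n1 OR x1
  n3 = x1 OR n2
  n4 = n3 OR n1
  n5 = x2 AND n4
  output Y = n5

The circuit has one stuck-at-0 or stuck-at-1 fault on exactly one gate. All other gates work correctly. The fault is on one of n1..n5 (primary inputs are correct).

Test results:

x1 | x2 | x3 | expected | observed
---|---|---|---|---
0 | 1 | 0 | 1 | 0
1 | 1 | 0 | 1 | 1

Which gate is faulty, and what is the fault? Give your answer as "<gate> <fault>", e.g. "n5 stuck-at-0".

Fault-free values for test 1 (x1=0, x2=1, x3=0): n1=1, n2=1, n3=1, n4=1, n5=1, giving Y=1. Observed 0.
Test 1: faults giving observed 0 are {n1 stuck-at-0, n4 stuck-at-0, n5 stuck-at-0}.
Test 2 (x1=1, x2=1, x3=0): fault-free n1=1, n2=1, n3=1, n4=1, n5=1 → 1; observed 1. Eliminates n4 stuck-at-0, n5 stuck-at-0.
Only n1 stuck-at-0 is consistent with every test.

n1 stuck-at-0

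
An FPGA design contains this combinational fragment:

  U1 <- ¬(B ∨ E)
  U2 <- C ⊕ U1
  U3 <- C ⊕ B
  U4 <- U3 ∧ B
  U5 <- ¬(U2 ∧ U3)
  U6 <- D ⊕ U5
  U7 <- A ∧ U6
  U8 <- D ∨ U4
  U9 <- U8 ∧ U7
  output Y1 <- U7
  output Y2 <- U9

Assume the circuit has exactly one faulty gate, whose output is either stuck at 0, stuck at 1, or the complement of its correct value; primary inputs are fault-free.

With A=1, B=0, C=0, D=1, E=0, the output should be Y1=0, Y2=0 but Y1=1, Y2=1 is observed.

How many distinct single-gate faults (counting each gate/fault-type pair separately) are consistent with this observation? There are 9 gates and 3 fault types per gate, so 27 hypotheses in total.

8

Fault-free: U1=1, U2=1, U3=0, U4=0, U5=1, U6=0, U7=0, U8=1, U9=0 → Y1=0, Y2=0. Observed Y1=1, Y2=1.
  U1: none of the 3 fault types match ✗
  U2: none of the 3 fault types match ✗
  U3: stuck-at-1, inverted output ✓; others ✗
  U4: none of the 3 fault types match ✗
  U5: stuck-at-0, inverted output ✓; others ✗
  U6: stuck-at-1, inverted output ✓; others ✗
  U7: stuck-at-1, inverted output ✓; others ✗
  U8: none of the 3 fault types match ✗
  U9: none of the 3 fault types match ✗
Consistent faults: {U3 stuck-at-1, U3 inverted output, U5 stuck-at-0, U5 inverted output, U6 stuck-at-1, U6 inverted output, U7 stuck-at-1, U7 inverted output} — 8 in all.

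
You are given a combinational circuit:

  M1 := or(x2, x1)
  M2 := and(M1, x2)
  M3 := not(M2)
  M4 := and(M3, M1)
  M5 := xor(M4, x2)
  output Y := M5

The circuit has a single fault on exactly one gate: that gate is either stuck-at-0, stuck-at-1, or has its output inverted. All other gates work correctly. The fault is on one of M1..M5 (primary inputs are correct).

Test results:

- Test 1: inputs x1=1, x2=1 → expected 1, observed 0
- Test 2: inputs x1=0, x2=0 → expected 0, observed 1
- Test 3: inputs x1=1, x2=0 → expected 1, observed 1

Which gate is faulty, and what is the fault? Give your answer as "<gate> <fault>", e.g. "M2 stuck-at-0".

Fault-free values for test 1 (x1=1, x2=1): M1=1, M2=1, M3=0, M4=0, M5=1, giving Y=1. Observed 0.
Test 1: faults giving observed 0 are {M2 stuck-at-0, M2 inverted output, M3 stuck-at-1, M3 inverted output, M4 stuck-at-1, M4 inverted output, M5 stuck-at-0, M5 inverted output}.
Test 2 (x1=0, x2=0): fault-free M1=0, M2=0, M3=1, M4=0, M5=0 → 0; observed 1. Eliminates M2 stuck-at-0, M2 inverted output, M3 stuck-at-1, M3 inverted output, M5 stuck-at-0.
Test 3 (x1=1, x2=0): fault-free M1=1, M2=0, M3=1, M4=1, M5=1 → 1; observed 1. Eliminates M4 inverted output, M5 inverted output.
Only M4 stuck-at-1 is consistent with every test.

M4 stuck-at-1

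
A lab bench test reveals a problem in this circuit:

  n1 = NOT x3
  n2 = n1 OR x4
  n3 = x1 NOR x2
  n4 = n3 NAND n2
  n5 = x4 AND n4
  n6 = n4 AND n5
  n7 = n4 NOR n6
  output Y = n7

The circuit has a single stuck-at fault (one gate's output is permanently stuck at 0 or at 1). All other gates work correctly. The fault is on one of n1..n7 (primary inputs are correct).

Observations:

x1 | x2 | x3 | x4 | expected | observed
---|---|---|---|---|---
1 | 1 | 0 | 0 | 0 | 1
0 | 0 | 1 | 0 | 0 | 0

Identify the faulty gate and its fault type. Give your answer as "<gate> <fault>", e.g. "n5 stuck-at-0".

Fault-free values for test 1 (x1=1, x2=1, x3=0, x4=0): n1=1, n2=1, n3=0, n4=1, n5=0, n6=0, n7=0, giving Y=0. Observed 1.
Test 1: faults giving observed 1 are {n3 stuck-at-1, n4 stuck-at-0, n7 stuck-at-1}.
Test 2 (x1=0, x2=0, x3=1, x4=0): fault-free n1=0, n2=0, n3=1, n4=1, n5=0, n6=0, n7=0 → 0; observed 0. Eliminates n4 stuck-at-0, n7 stuck-at-1.
Only n3 stuck-at-1 is consistent with every test.

n3 stuck-at-1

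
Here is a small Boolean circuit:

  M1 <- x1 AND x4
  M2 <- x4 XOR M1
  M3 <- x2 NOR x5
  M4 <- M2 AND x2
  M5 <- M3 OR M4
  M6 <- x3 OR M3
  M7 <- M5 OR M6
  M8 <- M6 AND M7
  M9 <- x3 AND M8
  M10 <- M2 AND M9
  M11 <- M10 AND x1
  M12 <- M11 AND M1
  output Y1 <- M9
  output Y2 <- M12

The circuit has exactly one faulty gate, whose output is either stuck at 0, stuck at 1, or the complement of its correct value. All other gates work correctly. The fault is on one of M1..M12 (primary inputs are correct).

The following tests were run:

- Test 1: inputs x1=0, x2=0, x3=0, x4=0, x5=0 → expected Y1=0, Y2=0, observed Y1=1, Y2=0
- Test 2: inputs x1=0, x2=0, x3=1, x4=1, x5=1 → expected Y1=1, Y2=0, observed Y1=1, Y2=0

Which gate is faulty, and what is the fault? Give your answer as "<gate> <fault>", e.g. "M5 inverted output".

M9 stuck-at-1

Fault-free values for test 1 (x1=0, x2=0, x3=0, x4=0, x5=0): M1=0, M2=0, M3=1, M4=0, M5=1, M6=1, M7=1, M8=1, M9=0, M10=0, M11=0, M12=0, giving Y1=0, Y2=0. Observed Y1=1, Y2=0.
Test 1: faults giving observed Y1=1, Y2=0 are {M9 stuck-at-1, M9 inverted output}.
Test 2 (x1=0, x2=0, x3=1, x4=1, x5=1): fault-free M1=0, M2=1, M3=0, M4=0, M5=0, M6=1, M7=1, M8=1, M9=1, M10=1, M11=0, M12=0 → Y1=1, Y2=0; observed Y1=1, Y2=0. Eliminates M9 inverted output.
Only M9 stuck-at-1 is consistent with every test.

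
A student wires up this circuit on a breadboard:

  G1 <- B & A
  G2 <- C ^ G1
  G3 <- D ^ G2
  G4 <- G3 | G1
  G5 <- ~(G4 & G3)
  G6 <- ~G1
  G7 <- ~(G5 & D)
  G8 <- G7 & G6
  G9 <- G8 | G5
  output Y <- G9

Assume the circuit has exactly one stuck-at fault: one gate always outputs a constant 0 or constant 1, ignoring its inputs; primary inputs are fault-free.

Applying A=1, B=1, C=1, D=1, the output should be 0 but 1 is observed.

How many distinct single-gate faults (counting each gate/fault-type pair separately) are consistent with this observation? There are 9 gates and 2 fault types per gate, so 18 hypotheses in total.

8

Fault-free: G1=1, G2=0, G3=1, G4=1, G5=0, G6=0, G7=1, G8=0, G9=0 → 0. Observed 1.
  G1: stuck-at-0 ✓; others ✗
  G2: stuck-at-1 ✓; others ✗
  G3: stuck-at-0 ✓; others ✗
  G4: stuck-at-0 ✓; others ✗
  G5: stuck-at-1 ✓; others ✗
  G6: stuck-at-1 ✓; others ✗
  G7: none of the 2 fault types match ✗
  G8: stuck-at-1 ✓; others ✗
  G9: stuck-at-1 ✓; others ✗
Consistent faults: {G1 stuck-at-0, G2 stuck-at-1, G3 stuck-at-0, G4 stuck-at-0, G5 stuck-at-1, G6 stuck-at-1, G8 stuck-at-1, G9 stuck-at-1} — 8 in all.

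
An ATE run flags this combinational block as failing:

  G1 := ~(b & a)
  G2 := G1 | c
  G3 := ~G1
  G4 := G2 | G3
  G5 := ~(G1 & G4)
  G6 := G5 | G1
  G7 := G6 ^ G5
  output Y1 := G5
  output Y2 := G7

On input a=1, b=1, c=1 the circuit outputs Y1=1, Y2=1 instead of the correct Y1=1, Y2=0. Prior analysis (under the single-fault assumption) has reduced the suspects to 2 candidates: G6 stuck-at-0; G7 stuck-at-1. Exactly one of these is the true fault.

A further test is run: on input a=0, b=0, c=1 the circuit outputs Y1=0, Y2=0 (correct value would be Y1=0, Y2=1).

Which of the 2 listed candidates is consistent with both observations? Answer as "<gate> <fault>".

G6 stuck-at-0

Evaluate each candidate on input a=0, b=0, c=1:
  G6 stuck-at-0: G1=1, G2=1, G3=0, G4=1, G5=0, G6=0 [stuck-at-0], G7=0 → Y1=0, Y2=0 — matches
  G7 stuck-at-1: G1=1, G2=1, G3=0, G4=1, G5=0, G6=1, G7=1 [stuck-at-1] → Y1=0, Y2=1 — eliminated
Only G6 stuck-at-0 reproduces the observed Y1=0, Y2=0.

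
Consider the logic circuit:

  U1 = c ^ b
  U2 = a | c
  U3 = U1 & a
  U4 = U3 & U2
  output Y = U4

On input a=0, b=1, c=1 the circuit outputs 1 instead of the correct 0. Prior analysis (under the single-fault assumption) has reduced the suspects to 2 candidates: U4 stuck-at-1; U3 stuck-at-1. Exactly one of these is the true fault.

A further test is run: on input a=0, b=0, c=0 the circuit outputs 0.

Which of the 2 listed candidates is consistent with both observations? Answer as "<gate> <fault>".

U3 stuck-at-1

Evaluate each candidate on input a=0, b=0, c=0:
  U4 stuck-at-1: U1=0, U2=0, U3=0, U4=1 [stuck-at-1] → 1 — eliminated
  U3 stuck-at-1: U1=0, U2=0, U3=1 [stuck-at-1], U4=0 → 0 — matches
Only U3 stuck-at-1 reproduces the observed 0.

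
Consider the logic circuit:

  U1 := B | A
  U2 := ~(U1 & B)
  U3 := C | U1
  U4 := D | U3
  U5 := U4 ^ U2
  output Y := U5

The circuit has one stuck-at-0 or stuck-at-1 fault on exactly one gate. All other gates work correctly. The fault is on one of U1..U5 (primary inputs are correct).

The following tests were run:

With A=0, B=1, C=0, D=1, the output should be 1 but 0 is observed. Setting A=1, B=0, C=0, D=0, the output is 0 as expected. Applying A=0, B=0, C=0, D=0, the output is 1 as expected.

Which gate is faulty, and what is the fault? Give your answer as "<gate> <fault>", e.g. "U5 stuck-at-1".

U2 stuck-at-1

Fault-free values for test 1 (A=0, B=1, C=0, D=1): U1=1, U2=0, U3=1, U4=1, U5=1, giving Y=1. Observed 0.
Test 1: faults giving observed 0 are {U1 stuck-at-0, U2 stuck-at-1, U4 stuck-at-0, U5 stuck-at-0}.
Test 2 (A=1, B=0, C=0, D=0): fault-free U1=1, U2=1, U3=1, U4=1, U5=0 → 0; observed 0. Eliminates U1 stuck-at-0, U4 stuck-at-0.
Test 3 (A=0, B=0, C=0, D=0): fault-free U1=0, U2=1, U3=0, U4=0, U5=1 → 1; observed 1. Eliminates U5 stuck-at-0.
Only U2 stuck-at-1 is consistent with every test.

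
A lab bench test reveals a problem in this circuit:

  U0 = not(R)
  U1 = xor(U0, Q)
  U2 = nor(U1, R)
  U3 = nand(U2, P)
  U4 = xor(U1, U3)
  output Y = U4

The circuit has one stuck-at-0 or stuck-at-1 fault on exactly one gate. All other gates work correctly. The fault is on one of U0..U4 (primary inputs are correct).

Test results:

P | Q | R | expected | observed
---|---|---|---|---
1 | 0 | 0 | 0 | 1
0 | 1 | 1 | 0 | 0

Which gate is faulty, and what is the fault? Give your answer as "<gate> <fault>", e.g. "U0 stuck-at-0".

U2 stuck-at-1

Fault-free values for test 1 (P=1, Q=0, R=0): U0=1, U1=1, U2=0, U3=1, U4=0, giving Y=0. Observed 1.
Test 1: faults giving observed 1 are {U2 stuck-at-1, U3 stuck-at-0, U4 stuck-at-1}.
Test 2 (P=0, Q=1, R=1): fault-free U0=0, U1=1, U2=0, U3=1, U4=0 → 0; observed 0. Eliminates U3 stuck-at-0, U4 stuck-at-1.
Only U2 stuck-at-1 is consistent with every test.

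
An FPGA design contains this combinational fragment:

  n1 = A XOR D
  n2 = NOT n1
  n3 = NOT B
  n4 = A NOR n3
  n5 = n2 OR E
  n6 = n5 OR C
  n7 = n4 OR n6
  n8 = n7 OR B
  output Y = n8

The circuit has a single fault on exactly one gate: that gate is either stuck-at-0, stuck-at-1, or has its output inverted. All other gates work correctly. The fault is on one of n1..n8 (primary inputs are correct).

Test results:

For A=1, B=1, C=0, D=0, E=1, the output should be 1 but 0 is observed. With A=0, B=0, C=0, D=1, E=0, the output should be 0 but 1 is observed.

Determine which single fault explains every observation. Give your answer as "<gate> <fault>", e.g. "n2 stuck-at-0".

n8 inverted output

Fault-free values for test 1 (A=1, B=1, C=0, D=0, E=1): n1=1, n2=0, n3=0, n4=0, n5=1, n6=1, n7=1, n8=1, giving Y=1. Observed 0.
Test 1: faults giving observed 0 are {n8 stuck-at-0, n8 inverted output}.
Test 2 (A=0, B=0, C=0, D=1, E=0): fault-free n1=1, n2=0, n3=1, n4=0, n5=0, n6=0, n7=0, n8=0 → 0; observed 1. Eliminates n8 stuck-at-0.
Only n8 inverted output is consistent with every test.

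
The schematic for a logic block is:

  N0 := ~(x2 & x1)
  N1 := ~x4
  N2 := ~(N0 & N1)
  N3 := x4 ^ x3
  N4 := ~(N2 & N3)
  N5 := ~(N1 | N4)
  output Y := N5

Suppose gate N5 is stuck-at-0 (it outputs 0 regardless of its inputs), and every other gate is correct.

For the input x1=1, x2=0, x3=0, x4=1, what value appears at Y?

Propagate with N5 forced: N0=1, N1=0, N2=1, N3=1, N4=0, N5=0 [stuck-at-0].
So Y = 0. (Without the fault it would be 1.)

0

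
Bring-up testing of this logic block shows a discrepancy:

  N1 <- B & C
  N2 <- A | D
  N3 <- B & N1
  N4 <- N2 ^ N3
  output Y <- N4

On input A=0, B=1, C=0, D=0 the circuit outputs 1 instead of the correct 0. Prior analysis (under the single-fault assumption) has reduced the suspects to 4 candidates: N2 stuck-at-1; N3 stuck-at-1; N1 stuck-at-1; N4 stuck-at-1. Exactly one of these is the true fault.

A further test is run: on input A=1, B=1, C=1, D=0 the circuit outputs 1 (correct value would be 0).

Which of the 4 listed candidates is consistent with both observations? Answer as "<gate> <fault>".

Evaluate each candidate on input A=1, B=1, C=1, D=0:
  N2 stuck-at-1: N1=1, N2=1 [stuck-at-1], N3=1, N4=0 → 0 — eliminated
  N3 stuck-at-1: N1=1, N2=1, N3=1 [stuck-at-1], N4=0 → 0 — eliminated
  N1 stuck-at-1: N1=1 [stuck-at-1], N2=1, N3=1, N4=0 → 0 — eliminated
  N4 stuck-at-1: N1=1, N2=1, N3=1, N4=1 [stuck-at-1] → 1 — matches
Only N4 stuck-at-1 reproduces the observed 1.

N4 stuck-at-1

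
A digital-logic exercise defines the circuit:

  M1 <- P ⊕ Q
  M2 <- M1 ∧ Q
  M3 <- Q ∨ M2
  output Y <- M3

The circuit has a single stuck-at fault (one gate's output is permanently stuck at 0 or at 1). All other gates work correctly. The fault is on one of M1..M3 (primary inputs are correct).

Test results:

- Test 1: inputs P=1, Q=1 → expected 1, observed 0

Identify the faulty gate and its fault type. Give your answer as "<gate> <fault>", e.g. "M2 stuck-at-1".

M3 stuck-at-0

Fault-free values for test 1 (P=1, Q=1): M1=0, M2=0, M3=1, giving Y=1. Observed 0.
Test 1: faults giving observed 0 are {M3 stuck-at-0}.
Only M3 stuck-at-0 is consistent with every test.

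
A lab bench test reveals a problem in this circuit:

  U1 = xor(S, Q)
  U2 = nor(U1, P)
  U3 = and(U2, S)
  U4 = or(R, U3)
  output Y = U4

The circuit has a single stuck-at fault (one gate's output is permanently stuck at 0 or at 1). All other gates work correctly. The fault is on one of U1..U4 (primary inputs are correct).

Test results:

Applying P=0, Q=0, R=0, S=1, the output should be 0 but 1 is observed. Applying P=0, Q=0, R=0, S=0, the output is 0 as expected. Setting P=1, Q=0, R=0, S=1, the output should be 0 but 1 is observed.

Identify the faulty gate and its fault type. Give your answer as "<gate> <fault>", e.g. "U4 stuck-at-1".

U2 stuck-at-1

Fault-free values for test 1 (P=0, Q=0, R=0, S=1): U1=1, U2=0, U3=0, U4=0, giving Y=0. Observed 1.
Test 1: faults giving observed 1 are {U1 stuck-at-0, U2 stuck-at-1, U3 stuck-at-1, U4 stuck-at-1}.
Test 2 (P=0, Q=0, R=0, S=0): fault-free U1=0, U2=1, U3=0, U4=0 → 0; observed 0. Eliminates U3 stuck-at-1, U4 stuck-at-1.
Test 3 (P=1, Q=0, R=0, S=1): fault-free U1=1, U2=0, U3=0, U4=0 → 0; observed 1. Eliminates U1 stuck-at-0.
Only U2 stuck-at-1 is consistent with every test.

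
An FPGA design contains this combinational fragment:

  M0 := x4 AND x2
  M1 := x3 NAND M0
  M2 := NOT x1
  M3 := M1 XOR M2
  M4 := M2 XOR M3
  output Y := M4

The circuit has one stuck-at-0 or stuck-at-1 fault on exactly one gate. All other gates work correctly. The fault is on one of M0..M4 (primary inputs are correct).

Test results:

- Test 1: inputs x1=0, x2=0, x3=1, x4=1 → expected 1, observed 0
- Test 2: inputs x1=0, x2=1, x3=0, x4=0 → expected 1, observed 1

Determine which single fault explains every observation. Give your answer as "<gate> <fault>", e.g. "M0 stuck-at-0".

M0 stuck-at-1

Fault-free values for test 1 (x1=0, x2=0, x3=1, x4=1): M0=0, M1=1, M2=1, M3=0, M4=1, giving Y=1. Observed 0.
Test 1: faults giving observed 0 are {M0 stuck-at-1, M1 stuck-at-0, M3 stuck-at-1, M4 stuck-at-0}.
Test 2 (x1=0, x2=1, x3=0, x4=0): fault-free M0=0, M1=1, M2=1, M3=0, M4=1 → 1; observed 1. Eliminates M1 stuck-at-0, M3 stuck-at-1, M4 stuck-at-0.
Only M0 stuck-at-1 is consistent with every test.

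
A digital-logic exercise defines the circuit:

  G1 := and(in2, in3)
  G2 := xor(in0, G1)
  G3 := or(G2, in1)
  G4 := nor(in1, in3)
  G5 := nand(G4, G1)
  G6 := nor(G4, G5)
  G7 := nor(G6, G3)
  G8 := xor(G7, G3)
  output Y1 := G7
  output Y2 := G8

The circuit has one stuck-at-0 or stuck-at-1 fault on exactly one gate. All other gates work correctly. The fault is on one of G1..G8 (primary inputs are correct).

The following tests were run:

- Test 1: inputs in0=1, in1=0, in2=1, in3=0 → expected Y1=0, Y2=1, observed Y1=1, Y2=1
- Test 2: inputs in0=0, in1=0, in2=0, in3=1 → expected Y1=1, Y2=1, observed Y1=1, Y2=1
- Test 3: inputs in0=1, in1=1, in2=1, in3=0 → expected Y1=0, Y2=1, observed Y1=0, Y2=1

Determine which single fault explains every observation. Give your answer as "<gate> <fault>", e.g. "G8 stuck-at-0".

G2 stuck-at-0

Fault-free values for test 1 (in0=1, in1=0, in2=1, in3=0): G1=0, G2=1, G3=1, G4=1, G5=1, G6=0, G7=0, G8=1, giving Y1=0, Y2=1. Observed Y1=1, Y2=1.
Test 1: faults giving observed Y1=1, Y2=1 are {G1 stuck-at-1, G2 stuck-at-0, G3 stuck-at-0}.
Test 2 (in0=0, in1=0, in2=0, in3=1): fault-free G1=0, G2=0, G3=0, G4=0, G5=1, G6=0, G7=1, G8=1 → Y1=1, Y2=1; observed Y1=1, Y2=1. Eliminates G1 stuck-at-1.
Test 3 (in0=1, in1=1, in2=1, in3=0): fault-free G1=0, G2=1, G3=1, G4=0, G5=1, G6=0, G7=0, G8=1 → Y1=0, Y2=1; observed Y1=0, Y2=1. Eliminates G3 stuck-at-0.
Only G2 stuck-at-0 is consistent with every test.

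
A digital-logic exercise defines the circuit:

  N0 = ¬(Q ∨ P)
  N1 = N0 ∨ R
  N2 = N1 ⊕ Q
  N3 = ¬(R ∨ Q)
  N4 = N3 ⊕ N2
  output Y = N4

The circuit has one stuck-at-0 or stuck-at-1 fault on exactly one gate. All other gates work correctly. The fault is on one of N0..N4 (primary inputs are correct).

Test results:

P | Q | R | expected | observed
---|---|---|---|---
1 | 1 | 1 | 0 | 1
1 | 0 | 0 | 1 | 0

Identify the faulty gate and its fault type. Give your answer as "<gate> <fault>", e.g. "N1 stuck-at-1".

Fault-free values for test 1 (P=1, Q=1, R=1): N0=0, N1=1, N2=0, N3=0, N4=0, giving Y=0. Observed 1.
Test 1: faults giving observed 1 are {N1 stuck-at-0, N2 stuck-at-1, N3 stuck-at-1, N4 stuck-at-1}.
Test 2 (P=1, Q=0, R=0): fault-free N0=0, N1=0, N2=0, N3=1, N4=1 → 1; observed 0. Eliminates N1 stuck-at-0, N3 stuck-at-1, N4 stuck-at-1.
Only N2 stuck-at-1 is consistent with every test.

N2 stuck-at-1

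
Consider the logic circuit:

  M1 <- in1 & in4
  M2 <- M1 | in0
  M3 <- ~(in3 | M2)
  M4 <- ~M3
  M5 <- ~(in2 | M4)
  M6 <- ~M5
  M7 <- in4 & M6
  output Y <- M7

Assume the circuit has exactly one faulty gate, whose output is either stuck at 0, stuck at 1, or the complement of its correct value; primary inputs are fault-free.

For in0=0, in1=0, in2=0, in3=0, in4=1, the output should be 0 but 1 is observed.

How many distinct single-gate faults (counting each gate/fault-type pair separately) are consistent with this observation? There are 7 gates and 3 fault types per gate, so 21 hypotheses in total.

Fault-free: M1=0, M2=0, M3=1, M4=0, M5=1, M6=0, M7=0 → 0. Observed 1.
  M1: stuck-at-1, inverted output ✓; others ✗
  M2: stuck-at-1, inverted output ✓; others ✗
  M3: stuck-at-0, inverted output ✓; others ✗
  M4: stuck-at-1, inverted output ✓; others ✗
  M5: stuck-at-0, inverted output ✓; others ✗
  M6: stuck-at-1, inverted output ✓; others ✗
  M7: stuck-at-1, inverted output ✓; others ✗
Consistent faults: {M1 stuck-at-1, M1 inverted output, M2 stuck-at-1, M2 inverted output, M3 stuck-at-0, M3 inverted output, M4 stuck-at-1, M4 inverted output, M5 stuck-at-0, M5 inverted output, M6 stuck-at-1, M6 inverted output, M7 stuck-at-1, M7 inverted output} — 14 in all.

14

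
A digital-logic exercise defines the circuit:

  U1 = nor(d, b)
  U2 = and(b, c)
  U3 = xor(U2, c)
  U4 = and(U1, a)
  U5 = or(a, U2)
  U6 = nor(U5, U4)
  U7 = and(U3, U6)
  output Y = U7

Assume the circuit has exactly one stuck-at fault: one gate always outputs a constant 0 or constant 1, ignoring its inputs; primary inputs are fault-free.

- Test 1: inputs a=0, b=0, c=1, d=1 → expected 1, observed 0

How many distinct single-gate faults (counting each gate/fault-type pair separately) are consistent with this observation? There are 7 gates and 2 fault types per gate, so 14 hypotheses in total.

6

Fault-free: U1=0, U2=0, U3=1, U4=0, U5=0, U6=1, U7=1 → 1. Observed 0.
  U1 stuck-at-0: output 1 ✗
  U1 stuck-at-1: output 1 ✗
  U2 stuck-at-0: output 1 ✗
  U2 stuck-at-1: output 0 ✓
  U3 stuck-at-0: output 0 ✓
  U3 stuck-at-1: output 1 ✗
  U4 stuck-at-0: output 1 ✗
  U4 stuck-at-1: output 0 ✓
  U5 stuck-at-0: output 1 ✗
  U5 stuck-at-1: output 0 ✓
  U6 stuck-at-0: output 0 ✓
  U6 stuck-at-1: output 1 ✗
  U7 stuck-at-0: output 0 ✓
  U7 stuck-at-1: output 1 ✗
Consistent faults: {U2 stuck-at-1, U3 stuck-at-0, U4 stuck-at-1, U5 stuck-at-1, U6 stuck-at-0, U7 stuck-at-0} — 6 in all.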